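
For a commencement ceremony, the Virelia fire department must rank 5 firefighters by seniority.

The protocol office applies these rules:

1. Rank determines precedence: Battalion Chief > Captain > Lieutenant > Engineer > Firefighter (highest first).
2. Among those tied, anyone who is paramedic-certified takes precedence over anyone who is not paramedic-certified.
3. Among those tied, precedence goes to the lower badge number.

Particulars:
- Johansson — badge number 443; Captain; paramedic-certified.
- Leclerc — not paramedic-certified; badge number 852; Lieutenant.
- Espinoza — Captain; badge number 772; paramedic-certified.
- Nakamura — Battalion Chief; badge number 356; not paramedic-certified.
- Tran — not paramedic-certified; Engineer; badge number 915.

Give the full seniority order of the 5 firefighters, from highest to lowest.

By rank: Nakamura (Battalion Chief); then Johansson and Espinoza (Captain); then Leclerc (Lieutenant); then Tran (Engineer).
Johansson and Espinoza are each paramedic-certified, so the next rule applies.
Among Johansson and Espinoza, by badge number (lower first): Johansson (443) before Espinoza (772).
Full order: Nakamura, Johansson, Espinoza, Leclerc, Tran.

Nakamura, Johansson, Espinoza, Leclerc, Tran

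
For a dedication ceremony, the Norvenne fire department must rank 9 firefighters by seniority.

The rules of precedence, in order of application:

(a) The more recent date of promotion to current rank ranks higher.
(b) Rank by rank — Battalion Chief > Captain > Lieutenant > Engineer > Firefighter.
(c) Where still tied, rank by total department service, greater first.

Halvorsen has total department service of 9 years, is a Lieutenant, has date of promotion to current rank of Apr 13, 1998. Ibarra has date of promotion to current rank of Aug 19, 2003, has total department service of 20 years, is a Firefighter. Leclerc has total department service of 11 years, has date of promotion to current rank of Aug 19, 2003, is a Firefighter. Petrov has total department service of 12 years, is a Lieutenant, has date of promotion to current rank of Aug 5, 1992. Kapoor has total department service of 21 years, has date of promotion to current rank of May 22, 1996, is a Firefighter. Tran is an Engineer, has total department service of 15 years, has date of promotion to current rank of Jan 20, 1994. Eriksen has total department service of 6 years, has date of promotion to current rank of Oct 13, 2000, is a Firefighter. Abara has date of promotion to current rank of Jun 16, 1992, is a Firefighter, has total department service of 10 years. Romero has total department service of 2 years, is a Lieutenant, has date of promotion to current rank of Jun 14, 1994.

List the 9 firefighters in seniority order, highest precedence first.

Ibarra, Leclerc, Eriksen, Halvorsen, Kapoor, Romero, Tran, Petrov, Abara

By date of promotion to current rank (later first): Ibarra and Leclerc (both Aug 19, 2003); then Eriksen (Oct 13, 2000); then Halvorsen (Apr 13, 1998); then Kapoor (May 22, 1996); then Romero (Jun 14, 1994); then Tran (Jan 20, 1994); then Petrov (Aug 5, 1992); then Abara (Jun 16, 1992).
Ibarra and Leclerc are each Firefighter, so the next rule applies.
Among Ibarra and Leclerc, by total department service (higher first): Ibarra (20 years) before Leclerc (11 years).
Full order: Ibarra, Leclerc, Eriksen, Halvorsen, Kapoor, Romero, Tran, Petrov, Abara.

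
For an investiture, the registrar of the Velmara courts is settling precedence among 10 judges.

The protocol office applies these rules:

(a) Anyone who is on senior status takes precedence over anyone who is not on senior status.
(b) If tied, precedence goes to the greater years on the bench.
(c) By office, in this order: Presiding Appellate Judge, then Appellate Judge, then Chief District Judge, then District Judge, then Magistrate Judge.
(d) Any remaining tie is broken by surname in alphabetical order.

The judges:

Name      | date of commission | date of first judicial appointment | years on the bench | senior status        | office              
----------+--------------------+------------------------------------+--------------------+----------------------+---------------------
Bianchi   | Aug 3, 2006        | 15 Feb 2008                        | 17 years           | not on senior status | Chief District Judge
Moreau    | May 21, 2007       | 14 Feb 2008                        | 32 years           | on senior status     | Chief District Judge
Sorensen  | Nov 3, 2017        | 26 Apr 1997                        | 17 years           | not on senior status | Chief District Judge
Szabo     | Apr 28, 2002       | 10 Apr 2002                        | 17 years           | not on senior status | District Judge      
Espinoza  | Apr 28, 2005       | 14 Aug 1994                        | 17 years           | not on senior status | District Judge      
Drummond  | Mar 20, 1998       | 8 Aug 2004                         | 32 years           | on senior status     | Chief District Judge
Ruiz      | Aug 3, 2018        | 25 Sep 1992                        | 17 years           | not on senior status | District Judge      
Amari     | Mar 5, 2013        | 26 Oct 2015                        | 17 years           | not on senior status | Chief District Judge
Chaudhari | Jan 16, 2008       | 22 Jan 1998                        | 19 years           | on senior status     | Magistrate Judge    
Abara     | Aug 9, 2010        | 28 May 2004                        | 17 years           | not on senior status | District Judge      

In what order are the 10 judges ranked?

Drummond, Moreau, Chaudhari, Amari, Bianchi, Sorensen, Abara, Espinoza, Ruiz, Szabo

By the first rule: Drummond, Moreau and Chaudhari (each on senior status); then Amari, Bianchi, Sorensen, Abara, Espinoza, Ruiz and Szabo (each not on senior status).
Among Drummond, Moreau and Chaudhari, by years on the bench (higher first): Drummond and Moreau (32 years) before Chaudhari (19 years).
Drummond and Moreau are each Chief District Judge, so the next rule applies.
Among Drummond and Moreau, alphabetically by surname: Drummond before Moreau.
Amari, Bianchi, Sorensen, Abara, Espinoza, Ruiz and Szabo all have years on the bench 17 years, so the next rule applies.
Among Amari, Bianchi, Sorensen, Abara, Espinoza, Ruiz and Szabo, by office: Amari, Bianchi and Sorensen (Chief District Judge) before Abara, Espinoza, Ruiz and Szabo (District Judge).
Among Amari, Bianchi and Sorensen, alphabetically by surname: Amari before Bianchi before Sorensen.
Among Abara, Espinoza, Ruiz and Szabo, alphabetically by surname: Abara before Espinoza before Ruiz before Szabo.
Full order: Drummond, Moreau, Chaudhari, Amari, Bianchi, Sorensen, Abara, Espinoza, Ruiz, Szabo.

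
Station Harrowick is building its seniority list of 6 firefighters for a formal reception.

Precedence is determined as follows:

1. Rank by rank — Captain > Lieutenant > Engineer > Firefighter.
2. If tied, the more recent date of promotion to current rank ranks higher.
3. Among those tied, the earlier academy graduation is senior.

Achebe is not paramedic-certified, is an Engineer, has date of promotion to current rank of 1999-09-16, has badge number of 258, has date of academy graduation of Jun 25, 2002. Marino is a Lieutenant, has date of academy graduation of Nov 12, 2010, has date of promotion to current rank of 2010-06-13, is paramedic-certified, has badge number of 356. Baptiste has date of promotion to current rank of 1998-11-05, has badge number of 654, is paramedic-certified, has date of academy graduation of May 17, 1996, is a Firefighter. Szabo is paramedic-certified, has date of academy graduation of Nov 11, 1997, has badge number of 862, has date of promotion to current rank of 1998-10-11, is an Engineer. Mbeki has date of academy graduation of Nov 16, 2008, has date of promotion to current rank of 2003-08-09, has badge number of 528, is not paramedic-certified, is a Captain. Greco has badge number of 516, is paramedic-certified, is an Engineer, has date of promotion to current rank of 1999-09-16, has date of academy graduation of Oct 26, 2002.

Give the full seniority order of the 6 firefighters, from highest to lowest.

Mbeki, Marino, Achebe, Greco, Szabo, Baptiste

By rank: Mbeki (Captain); then Marino (Lieutenant); then Achebe, Greco and Szabo (Engineer); then Baptiste (Firefighter).
Among Achebe, Greco and Szabo, by date of promotion to current rank (later first): Achebe and Greco (1999-09-16) before Szabo (1998-10-11).
Among Achebe and Greco, by date of academy graduation (earlier first): Achebe (Jun 25, 2002) before Greco (Oct 26, 2002).
Full order: Mbeki, Marino, Achebe, Greco, Szabo, Baptiste.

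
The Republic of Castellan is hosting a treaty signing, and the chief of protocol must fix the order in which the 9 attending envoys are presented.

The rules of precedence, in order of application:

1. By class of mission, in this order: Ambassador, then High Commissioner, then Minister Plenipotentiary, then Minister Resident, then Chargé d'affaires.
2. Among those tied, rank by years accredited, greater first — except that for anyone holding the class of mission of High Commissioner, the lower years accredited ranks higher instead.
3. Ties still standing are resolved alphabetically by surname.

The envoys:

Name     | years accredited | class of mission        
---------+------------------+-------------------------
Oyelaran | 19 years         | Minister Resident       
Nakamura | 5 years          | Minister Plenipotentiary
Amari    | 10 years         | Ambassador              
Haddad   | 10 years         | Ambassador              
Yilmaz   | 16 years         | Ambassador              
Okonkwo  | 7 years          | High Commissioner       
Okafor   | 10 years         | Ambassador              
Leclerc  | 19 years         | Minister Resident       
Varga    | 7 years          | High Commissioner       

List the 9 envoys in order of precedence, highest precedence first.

Yilmaz, Amari, Haddad, Okafor, Okonkwo, Varga, Nakamura, Leclerc, Oyelaran

By class of mission: Yilmaz, Amari, Haddad and Okafor (Ambassador); then Okonkwo and Varga (High Commissioner); then Nakamura (Minister Plenipotentiary); then Leclerc and Oyelaran (Minister Resident).
Among Yilmaz, Amari, Haddad and Okafor, by years accredited (higher first): Yilmaz (16 years) before Amari, Haddad and Okafor (10 years).
Among Amari, Haddad and Okafor, alphabetically by surname: Amari before Haddad before Okafor.
Okonkwo and Varga both have years accredited 7 years, so the next rule applies.
Among Okonkwo and Varga, alphabetically by surname: Okonkwo before Varga.
Leclerc and Oyelaran both have years accredited 19 years, so the next rule applies.
Among Leclerc and Oyelaran, alphabetically by surname: Leclerc before Oyelaran.
Full order: Yilmaz, Amari, Haddad, Okafor, Okonkwo, Varga, Nakamura, Leclerc, Oyelaran.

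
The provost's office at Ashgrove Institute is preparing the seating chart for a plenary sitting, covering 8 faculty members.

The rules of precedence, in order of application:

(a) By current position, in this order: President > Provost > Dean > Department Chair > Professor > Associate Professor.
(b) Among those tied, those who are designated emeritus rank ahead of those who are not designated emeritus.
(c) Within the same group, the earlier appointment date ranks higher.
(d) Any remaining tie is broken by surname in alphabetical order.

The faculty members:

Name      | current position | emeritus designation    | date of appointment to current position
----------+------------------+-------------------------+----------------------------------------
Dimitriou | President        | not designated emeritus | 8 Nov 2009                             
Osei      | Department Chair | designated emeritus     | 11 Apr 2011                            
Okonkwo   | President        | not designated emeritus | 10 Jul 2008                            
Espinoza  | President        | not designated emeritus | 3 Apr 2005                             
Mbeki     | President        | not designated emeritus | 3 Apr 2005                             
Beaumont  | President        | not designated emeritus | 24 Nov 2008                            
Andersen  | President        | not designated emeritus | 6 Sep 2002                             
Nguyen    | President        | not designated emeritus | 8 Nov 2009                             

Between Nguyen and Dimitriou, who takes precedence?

By current position: Andersen, Espinoza, Mbeki, Okonkwo, Beaumont, Dimitriou and Nguyen (President); then Osei (Department Chair).
Andersen, Espinoza, Mbeki, Okonkwo, Beaumont, Dimitriou and Nguyen are each not designated emeritus, so the next rule applies.
Among Andersen, Espinoza, Mbeki, Okonkwo, Beaumont, Dimitriou and Nguyen, by date of appointment to current position (earlier first): Andersen (6 Sep 2002) before Espinoza and Mbeki (3 Apr 2005) before Okonkwo (10 Jul 2008) before Beaumont (24 Nov 2008) before Dimitriou and Nguyen (8 Nov 2009).
Among Espinoza and Mbeki, alphabetically by surname: Espinoza before Mbeki.
Among Dimitriou and Nguyen, alphabetically by surname: Dimitriou before Nguyen.
So Dimitriou takes precedence.

Dimitriou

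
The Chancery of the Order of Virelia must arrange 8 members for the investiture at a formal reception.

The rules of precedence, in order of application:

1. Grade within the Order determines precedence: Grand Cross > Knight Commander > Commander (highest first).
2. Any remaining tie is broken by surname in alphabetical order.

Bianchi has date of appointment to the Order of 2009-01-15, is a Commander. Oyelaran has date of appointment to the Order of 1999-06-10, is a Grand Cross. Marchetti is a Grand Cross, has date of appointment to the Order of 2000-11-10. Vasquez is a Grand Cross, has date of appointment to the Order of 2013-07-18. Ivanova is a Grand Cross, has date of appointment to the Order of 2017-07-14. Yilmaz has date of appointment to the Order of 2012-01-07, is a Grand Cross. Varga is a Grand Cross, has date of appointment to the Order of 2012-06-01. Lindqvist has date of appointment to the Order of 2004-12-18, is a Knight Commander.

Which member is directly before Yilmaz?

By grade within the Order: Ivanova, Marchetti, Oyelaran, Varga, Vasquez and Yilmaz (Grand Cross); then Lindqvist (Knight Commander); then Bianchi (Commander).
Among Ivanova, Marchetti, Oyelaran, Varga, Vasquez and Yilmaz, alphabetically by surname: Ivanova before Marchetti before Oyelaran before Varga before Vasquez before Yilmaz.
Order: Ivanova, Marchetti, Oyelaran, Varga, Vasquez, Yilmaz, Lindqvist, Bianchi.

Vasquez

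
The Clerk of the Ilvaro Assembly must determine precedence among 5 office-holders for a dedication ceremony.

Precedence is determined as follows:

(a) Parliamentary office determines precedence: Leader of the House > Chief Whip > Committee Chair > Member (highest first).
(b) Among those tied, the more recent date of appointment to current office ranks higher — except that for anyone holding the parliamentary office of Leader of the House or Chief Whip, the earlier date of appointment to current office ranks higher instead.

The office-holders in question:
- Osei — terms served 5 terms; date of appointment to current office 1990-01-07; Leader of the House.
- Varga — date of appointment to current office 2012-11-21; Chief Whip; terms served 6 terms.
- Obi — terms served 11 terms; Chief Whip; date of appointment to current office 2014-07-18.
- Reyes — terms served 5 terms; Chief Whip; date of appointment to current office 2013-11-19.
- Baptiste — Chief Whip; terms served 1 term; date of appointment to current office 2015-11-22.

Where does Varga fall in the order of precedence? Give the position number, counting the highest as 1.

2

By parliamentary office: Osei (Leader of the House); then Varga, Reyes, Obi and Baptiste (Chief Whip).
Among Varga, Reyes, Obi and Baptiste, by date of appointment to current office (earlier first) (reversed rule for this group): Varga (2012-11-21) before Reyes (2013-11-19) before Obi (2014-07-18) before Baptiste (2015-11-22).
Order: Osei, Varga, Reyes, Obi, Baptiste. So position 2.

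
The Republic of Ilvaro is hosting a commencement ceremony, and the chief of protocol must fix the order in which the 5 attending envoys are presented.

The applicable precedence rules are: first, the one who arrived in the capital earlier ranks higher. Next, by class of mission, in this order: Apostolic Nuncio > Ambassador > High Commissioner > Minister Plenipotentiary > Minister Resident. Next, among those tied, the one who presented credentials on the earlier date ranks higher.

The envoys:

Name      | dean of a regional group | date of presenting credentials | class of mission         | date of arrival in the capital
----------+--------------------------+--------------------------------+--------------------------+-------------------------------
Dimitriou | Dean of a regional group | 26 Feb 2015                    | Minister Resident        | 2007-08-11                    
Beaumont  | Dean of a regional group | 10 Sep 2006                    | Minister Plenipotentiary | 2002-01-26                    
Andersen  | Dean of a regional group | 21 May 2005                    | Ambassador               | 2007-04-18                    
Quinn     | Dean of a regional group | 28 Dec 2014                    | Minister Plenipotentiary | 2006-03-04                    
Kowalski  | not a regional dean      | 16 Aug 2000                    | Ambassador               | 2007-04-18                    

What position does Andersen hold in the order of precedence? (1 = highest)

By date of arrival in the capital (earlier first): Beaumont (2002-01-26); then Quinn (2006-03-04); then Kowalski and Andersen (both 2007-04-18); then Dimitriou (2007-08-11).
Kowalski and Andersen are each Ambassador, so the next rule applies.
Among Kowalski and Andersen, by date of presenting credentials (earlier first): Kowalski (16 Aug 2000) before Andersen (21 May 2005).
Order: Beaumont, Quinn, Kowalski, Andersen, Dimitriou. So position 4.

4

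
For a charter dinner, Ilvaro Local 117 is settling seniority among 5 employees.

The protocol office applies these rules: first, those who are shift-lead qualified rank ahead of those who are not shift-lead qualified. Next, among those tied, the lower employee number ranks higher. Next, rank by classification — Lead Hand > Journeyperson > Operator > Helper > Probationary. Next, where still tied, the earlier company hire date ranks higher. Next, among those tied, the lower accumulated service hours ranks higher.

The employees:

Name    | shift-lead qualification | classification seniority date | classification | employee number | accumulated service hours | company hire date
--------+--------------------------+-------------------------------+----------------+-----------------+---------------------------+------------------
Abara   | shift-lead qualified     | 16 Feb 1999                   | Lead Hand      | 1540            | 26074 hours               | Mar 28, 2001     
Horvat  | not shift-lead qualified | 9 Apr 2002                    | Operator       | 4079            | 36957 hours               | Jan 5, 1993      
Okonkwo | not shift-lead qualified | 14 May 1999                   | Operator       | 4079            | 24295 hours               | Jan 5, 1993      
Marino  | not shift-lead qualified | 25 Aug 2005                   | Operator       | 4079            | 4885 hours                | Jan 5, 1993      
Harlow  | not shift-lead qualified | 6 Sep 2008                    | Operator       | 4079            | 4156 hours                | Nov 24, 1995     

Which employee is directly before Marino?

Abara

By the first rule: Abara (shift-lead qualified); then Marino, Okonkwo, Horvat and Harlow (each not shift-lead qualified).
Marino, Okonkwo, Horvat and Harlow all have employee number 4079, so the next rule applies.
Marino, Okonkwo, Horvat and Harlow are each Operator, so the next rule applies.
Among Marino, Okonkwo, Horvat and Harlow, by company hire date (earlier first): Marino, Okonkwo and Horvat (Jan 5, 1993) before Harlow (Nov 24, 1995).
Among Marino, Okonkwo and Horvat, by accumulated service hours (lower first): Marino (4885 hours) before Okonkwo (24295 hours) before Horvat (36957 hours).
Order: Abara, Marino, Okonkwo, Horvat, Harlow.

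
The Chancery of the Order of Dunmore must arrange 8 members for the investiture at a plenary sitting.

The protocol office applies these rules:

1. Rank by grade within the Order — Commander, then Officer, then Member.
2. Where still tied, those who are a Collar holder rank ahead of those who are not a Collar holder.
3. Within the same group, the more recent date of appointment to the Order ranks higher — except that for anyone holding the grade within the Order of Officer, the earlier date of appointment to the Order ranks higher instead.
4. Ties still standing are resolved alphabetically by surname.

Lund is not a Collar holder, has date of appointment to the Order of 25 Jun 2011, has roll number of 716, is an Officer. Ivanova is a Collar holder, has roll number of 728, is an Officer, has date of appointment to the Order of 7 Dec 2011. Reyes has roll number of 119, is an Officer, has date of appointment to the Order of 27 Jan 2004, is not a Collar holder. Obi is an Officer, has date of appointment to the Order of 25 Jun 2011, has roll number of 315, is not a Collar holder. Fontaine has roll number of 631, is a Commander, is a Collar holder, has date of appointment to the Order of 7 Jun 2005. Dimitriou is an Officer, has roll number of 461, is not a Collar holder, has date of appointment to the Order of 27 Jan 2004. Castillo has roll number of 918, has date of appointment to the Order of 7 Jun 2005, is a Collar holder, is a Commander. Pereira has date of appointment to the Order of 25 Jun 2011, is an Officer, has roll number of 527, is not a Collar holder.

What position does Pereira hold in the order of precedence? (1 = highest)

By grade within the Order: Castillo and Fontaine (Commander); then Ivanova, Dimitriou, Reyes, Lund, Obi and Pereira (Officer).
Castillo and Fontaine are each a Collar holder, so the next rule applies.
Castillo and Fontaine both have date of appointment to the Order 7 Jun 2005, so the next rule applies.
Among Castillo and Fontaine, alphabetically by surname: Castillo before Fontaine.
Among Ivanova, Dimitriou, Reyes, Lund, Obi and Pereira, a Collar holder before not a Collar holder: Ivanova (a Collar holder) before Dimitriou, Reyes, Lund, Obi and Pereira (not a Collar holder).
Among Dimitriou, Reyes, Lund, Obi and Pereira, by date of appointment to the Order (earlier first) (reversed rule for this group): Dimitriou and Reyes (27 Jan 2004) before Lund, Obi and Pereira (25 Jun 2011).
Among Dimitriou and Reyes, alphabetically by surname: Dimitriou before Reyes.
Among Lund, Obi and Pereira, alphabetically by surname: Lund before Obi before Pereira.
Order: Castillo, Fontaine, Ivanova, Dimitriou, Reyes, Lund, Obi, Pereira. So position 8.

8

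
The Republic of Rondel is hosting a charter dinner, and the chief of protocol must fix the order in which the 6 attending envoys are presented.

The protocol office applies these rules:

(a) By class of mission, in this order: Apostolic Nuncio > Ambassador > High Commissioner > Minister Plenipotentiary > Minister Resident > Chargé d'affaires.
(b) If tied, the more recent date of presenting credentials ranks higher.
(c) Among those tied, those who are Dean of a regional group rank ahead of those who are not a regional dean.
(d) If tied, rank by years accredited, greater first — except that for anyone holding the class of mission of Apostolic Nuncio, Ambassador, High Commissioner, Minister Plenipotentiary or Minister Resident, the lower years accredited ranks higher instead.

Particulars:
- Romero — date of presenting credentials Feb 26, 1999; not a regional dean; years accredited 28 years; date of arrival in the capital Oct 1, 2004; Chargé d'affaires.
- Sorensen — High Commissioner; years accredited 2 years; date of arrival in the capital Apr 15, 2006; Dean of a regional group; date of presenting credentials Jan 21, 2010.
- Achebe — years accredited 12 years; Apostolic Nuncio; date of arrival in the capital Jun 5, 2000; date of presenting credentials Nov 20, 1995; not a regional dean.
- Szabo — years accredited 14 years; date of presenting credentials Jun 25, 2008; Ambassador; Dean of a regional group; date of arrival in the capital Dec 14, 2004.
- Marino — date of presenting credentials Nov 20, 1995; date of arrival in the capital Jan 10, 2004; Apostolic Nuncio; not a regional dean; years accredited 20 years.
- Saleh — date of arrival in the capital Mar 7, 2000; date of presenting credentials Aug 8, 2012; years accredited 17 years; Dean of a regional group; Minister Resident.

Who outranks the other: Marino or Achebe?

Achebe

By class of mission: Achebe and Marino (Apostolic Nuncio); then Szabo (Ambassador); then Sorensen (High Commissioner); then Saleh (Minister Resident); then Romero (Chargé d'affaires).
Achebe and Marino both have date of presenting credentials Nov 20, 1995, so the next rule applies.
Achebe and Marino are each not a regional dean, so the next rule applies.
Among Achebe and Marino, by years accredited (lower first) (reversed rule for this group): Achebe (12 years) before Marino (20 years).
So Achebe takes precedence.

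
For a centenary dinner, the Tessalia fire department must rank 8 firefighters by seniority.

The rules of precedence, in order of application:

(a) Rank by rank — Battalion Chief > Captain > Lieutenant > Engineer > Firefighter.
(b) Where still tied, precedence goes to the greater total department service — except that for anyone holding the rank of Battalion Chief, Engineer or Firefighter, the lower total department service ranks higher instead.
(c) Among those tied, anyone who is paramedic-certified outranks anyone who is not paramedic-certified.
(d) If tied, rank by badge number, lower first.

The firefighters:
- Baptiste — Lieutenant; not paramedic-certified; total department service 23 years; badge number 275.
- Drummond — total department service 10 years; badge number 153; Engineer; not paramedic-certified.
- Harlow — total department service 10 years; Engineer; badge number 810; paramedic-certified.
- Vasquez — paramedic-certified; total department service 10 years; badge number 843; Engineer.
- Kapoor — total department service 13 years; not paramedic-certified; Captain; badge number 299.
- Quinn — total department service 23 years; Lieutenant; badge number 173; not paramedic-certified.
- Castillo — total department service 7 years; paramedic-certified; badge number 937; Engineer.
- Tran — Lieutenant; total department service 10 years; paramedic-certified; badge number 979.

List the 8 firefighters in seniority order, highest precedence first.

Kapoor, Quinn, Baptiste, Tran, Castillo, Harlow, Vasquez, Drummond

By rank: Kapoor (Captain); then Quinn, Baptiste and Tran (Lieutenant); then Castillo, Harlow, Vasquez and Drummond (Engineer).
Among Quinn, Baptiste and Tran, by total department service (higher first): Quinn and Baptiste (23 years) before Tran (10 years).
Quinn and Baptiste are each not paramedic-certified, so the next rule applies.
Among Quinn and Baptiste, by badge number (lower first): Quinn (173) before Baptiste (275).
Among Castillo, Harlow, Vasquez and Drummond, by total department service (lower first) (reversed rule for this group): Castillo (7 years) before Harlow, Vasquez and Drummond (10 years).
Among Harlow, Vasquez and Drummond, paramedic-certified before not paramedic-certified: Harlow and Vasquez (paramedic-certified) before Drummond (not paramedic-certified).
Among Harlow and Vasquez, by badge number (lower first): Harlow (810) before Vasquez (843).
Full order: Kapoor, Quinn, Baptiste, Tran, Castillo, Harlow, Vasquez, Drummond.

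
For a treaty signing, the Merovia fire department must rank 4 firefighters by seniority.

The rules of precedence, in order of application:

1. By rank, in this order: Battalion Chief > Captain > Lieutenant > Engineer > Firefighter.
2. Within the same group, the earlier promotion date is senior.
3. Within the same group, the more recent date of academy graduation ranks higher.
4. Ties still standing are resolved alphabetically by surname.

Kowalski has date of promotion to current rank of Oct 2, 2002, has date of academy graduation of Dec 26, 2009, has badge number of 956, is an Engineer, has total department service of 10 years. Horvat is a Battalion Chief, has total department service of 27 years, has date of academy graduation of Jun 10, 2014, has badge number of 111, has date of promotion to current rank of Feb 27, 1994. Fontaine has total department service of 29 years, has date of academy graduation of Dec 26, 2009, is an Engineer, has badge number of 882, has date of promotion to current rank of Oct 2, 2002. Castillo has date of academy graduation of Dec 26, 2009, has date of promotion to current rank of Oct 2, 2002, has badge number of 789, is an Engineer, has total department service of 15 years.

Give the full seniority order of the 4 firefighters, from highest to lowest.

By rank: Horvat (Battalion Chief); then Castillo, Fontaine and Kowalski (Engineer).
Castillo, Fontaine and Kowalski all have date of promotion to current rank Oct 2, 2002, so the next rule applies.
Castillo, Fontaine and Kowalski all have date of academy graduation Dec 26, 2009, so the next rule applies.
Among Castillo, Fontaine and Kowalski, alphabetically by surname: Castillo before Fontaine before Kowalski.
Full order: Horvat, Castillo, Fontaine, Kowalski.

Horvat, Castillo, Fontaine, Kowalski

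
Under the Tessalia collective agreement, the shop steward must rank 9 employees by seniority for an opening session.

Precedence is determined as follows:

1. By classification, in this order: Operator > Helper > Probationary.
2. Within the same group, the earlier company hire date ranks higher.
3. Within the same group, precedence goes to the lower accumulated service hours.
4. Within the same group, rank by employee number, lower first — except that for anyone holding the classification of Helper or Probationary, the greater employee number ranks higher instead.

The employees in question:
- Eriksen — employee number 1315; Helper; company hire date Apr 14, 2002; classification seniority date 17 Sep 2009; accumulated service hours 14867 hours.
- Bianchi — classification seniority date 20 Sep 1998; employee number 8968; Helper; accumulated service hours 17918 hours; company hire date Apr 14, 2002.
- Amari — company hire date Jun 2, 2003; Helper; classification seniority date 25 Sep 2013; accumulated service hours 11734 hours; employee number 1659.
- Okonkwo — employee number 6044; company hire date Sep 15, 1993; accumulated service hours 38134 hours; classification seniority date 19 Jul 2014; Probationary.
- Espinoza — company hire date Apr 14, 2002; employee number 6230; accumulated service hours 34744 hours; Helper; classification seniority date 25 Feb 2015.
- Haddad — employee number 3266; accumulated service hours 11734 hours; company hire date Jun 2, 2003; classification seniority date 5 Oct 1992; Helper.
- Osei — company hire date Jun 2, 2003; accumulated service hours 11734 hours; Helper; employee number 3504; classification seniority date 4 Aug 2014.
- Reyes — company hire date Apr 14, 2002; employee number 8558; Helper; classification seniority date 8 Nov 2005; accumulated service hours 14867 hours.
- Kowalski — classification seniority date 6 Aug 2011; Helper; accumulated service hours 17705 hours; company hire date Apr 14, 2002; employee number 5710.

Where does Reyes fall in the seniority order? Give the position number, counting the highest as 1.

1

By classification: Reyes, Eriksen, Kowalski, Bianchi, Espinoza, Osei, Haddad and Amari (Helper); then Okonkwo (Probationary).
Among Reyes, Eriksen, Kowalski, Bianchi, Espinoza, Osei, Haddad and Amari, by company hire date (earlier first): Reyes, Eriksen, Kowalski, Bianchi and Espinoza (Apr 14, 2002) before Osei, Haddad and Amari (Jun 2, 2003).
Among Reyes, Eriksen, Kowalski, Bianchi and Espinoza, by accumulated service hours (lower first): Reyes and Eriksen (14867 hours) before Kowalski (17705 hours) before Bianchi (17918 hours) before Espinoza (34744 hours).
Among Reyes and Eriksen, by employee number (higher first) (reversed rule for this group): Reyes (8558) before Eriksen (1315).
Osei, Haddad and Amari all have accumulated service hours 11734 hours, so the next rule applies.
Among Osei, Haddad and Amari, by employee number (higher first) (reversed rule for this group): Osei (3504) before Haddad (3266) before Amari (1659).
Order: Reyes, Eriksen, Kowalski, Bianchi, Espinoza, Osei, Haddad, Amari, Okonkwo. So position 1.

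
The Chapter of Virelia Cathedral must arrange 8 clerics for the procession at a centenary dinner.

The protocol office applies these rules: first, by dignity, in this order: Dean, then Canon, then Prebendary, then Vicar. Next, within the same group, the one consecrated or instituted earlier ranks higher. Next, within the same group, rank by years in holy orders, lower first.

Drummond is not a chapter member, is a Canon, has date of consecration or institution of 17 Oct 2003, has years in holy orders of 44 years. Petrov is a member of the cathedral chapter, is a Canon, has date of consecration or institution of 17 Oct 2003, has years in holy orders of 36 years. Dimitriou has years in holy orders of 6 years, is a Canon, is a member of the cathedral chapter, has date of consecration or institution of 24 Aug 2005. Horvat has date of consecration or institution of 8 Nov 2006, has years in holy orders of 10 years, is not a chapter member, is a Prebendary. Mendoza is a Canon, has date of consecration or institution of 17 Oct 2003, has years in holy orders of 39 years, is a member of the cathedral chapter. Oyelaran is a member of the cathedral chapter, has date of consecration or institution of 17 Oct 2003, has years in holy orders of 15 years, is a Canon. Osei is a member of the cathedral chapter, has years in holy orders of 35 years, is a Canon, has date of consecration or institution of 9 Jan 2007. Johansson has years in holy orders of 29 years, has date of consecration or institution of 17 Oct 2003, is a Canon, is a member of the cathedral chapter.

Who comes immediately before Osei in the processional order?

Dimitriou

By dignity: Oyelaran, Johansson, Petrov, Mendoza, Drummond, Dimitriou and Osei (Canon); then Horvat (Prebendary).
Among Oyelaran, Johansson, Petrov, Mendoza, Drummond, Dimitriou and Osei, by date of consecration or institution (earlier first): Oyelaran, Johansson, Petrov, Mendoza and Drummond (17 Oct 2003) before Dimitriou (24 Aug 2005) before Osei (9 Jan 2007).
Among Oyelaran, Johansson, Petrov, Mendoza and Drummond, by years in holy orders (lower first): Oyelaran (15 years) before Johansson (29 years) before Petrov (36 years) before Mendoza (39 years) before Drummond (44 years).
Order: Oyelaran, Johansson, Petrov, Mendoza, Drummond, Dimitriou, Osei, Horvat.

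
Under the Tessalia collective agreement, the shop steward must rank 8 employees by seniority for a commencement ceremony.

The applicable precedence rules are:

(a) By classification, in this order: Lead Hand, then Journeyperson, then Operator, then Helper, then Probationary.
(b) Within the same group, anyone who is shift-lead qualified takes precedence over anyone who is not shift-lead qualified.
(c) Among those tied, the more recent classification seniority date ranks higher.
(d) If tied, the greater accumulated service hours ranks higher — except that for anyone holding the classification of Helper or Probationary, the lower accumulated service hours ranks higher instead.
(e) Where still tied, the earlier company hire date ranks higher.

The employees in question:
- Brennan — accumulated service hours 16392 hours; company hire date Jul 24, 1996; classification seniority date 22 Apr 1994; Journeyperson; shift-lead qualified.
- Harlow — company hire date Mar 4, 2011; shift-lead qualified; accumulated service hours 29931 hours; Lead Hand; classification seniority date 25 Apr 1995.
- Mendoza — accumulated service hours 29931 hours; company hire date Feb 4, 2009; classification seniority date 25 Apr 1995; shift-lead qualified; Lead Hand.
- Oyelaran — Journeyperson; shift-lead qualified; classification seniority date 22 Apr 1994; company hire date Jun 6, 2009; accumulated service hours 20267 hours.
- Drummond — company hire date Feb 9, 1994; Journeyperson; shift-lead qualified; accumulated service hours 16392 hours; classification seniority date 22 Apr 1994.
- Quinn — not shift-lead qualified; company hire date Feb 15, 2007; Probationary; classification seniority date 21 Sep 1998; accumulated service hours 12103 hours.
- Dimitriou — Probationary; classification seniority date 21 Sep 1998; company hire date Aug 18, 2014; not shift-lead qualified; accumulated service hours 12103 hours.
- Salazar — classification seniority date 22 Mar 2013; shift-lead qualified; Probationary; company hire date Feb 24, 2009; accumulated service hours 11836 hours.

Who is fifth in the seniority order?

By classification: Mendoza and Harlow (Lead Hand); then Oyelaran, Drummond and Brennan (Journeyperson); then Salazar, Quinn and Dimitriou (Probationary).
Mendoza and Harlow are each shift-lead qualified, so the next rule applies.
Mendoza and Harlow both have classification seniority date 25 Apr 1995, so the next rule applies.
Mendoza and Harlow both have accumulated service hours 29931 hours, so the next rule applies.
Among Mendoza and Harlow, by company hire date (earlier first): Mendoza (Feb 4, 2009) before Harlow (Mar 4, 2011).
Oyelaran, Drummond and Brennan are each shift-lead qualified, so the next rule applies.
Oyelaran, Drummond and Brennan all have classification seniority date 22 Apr 1994, so the next rule applies.
Among Oyelaran, Drummond and Brennan, by accumulated service hours (higher first): Oyelaran (20267 hours) before Drummond and Brennan (16392 hours).
Among Drummond and Brennan, by company hire date (earlier first): Drummond (Feb 9, 1994) before Brennan (Jul 24, 1996).
Among Salazar, Quinn and Dimitriou, shift-lead qualified before not shift-lead qualified: Salazar (shift-lead qualified) before Quinn and Dimitriou (not shift-lead qualified).
Quinn and Dimitriou both have classification seniority date 21 Sep 1998, so the next rule applies.
Quinn and Dimitriou both have accumulated service hours 12103 hours, so the next rule applies.
Among Quinn and Dimitriou, by company hire date (earlier first): Quinn (Feb 15, 2007) before Dimitriou (Aug 18, 2014).
Order: Mendoza, Harlow, Oyelaran, Drummond, Brennan, Salazar, Quinn, Dimitriou.

Brennan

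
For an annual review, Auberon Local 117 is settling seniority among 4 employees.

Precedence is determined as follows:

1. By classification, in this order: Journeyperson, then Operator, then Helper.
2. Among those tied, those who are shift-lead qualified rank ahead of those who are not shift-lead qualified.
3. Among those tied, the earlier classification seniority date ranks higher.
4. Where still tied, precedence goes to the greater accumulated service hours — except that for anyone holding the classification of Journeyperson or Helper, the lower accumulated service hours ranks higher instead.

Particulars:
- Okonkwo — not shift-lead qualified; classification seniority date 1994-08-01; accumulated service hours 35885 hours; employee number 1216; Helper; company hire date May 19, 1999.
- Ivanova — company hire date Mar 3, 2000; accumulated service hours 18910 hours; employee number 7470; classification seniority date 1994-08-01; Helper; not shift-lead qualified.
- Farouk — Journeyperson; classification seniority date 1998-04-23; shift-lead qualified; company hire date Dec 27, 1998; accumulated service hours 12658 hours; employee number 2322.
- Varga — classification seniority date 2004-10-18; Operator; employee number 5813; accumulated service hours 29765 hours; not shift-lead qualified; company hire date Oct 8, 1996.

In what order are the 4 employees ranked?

By classification: Farouk (Journeyperson); then Varga (Operator); then Ivanova and Okonkwo (Helper).
Ivanova and Okonkwo are each not shift-lead qualified, so the next rule applies.
Ivanova and Okonkwo both have classification seniority date 1994-08-01, so the next rule applies.
Among Ivanova and Okonkwo, by accumulated service hours (lower first) (reversed rule for this group): Ivanova (18910 hours) before Okonkwo (35885 hours).
Full order: Farouk, Varga, Ivanova, Okonkwo.

Farouk, Varga, Ivanova, Okonkwo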